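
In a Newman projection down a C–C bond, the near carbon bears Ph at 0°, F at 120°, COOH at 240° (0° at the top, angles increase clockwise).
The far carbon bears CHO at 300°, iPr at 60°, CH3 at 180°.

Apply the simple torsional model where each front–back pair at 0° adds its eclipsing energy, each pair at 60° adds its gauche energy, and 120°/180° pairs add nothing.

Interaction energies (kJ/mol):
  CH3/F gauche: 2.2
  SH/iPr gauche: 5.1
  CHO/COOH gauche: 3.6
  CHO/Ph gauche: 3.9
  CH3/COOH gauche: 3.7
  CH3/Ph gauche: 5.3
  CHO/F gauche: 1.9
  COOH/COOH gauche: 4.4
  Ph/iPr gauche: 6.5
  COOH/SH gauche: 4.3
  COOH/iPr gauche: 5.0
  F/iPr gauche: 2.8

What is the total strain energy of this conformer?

22.7 kJ/mol

This conformer (staggered): Ph–CHO gauche, Ph–iPr gauche, F–iPr gauche, F–CH3 gauche, COOH–CHO gauche, COOH–CH3 gauche; 3.9 + 6.5 + 2.8 + 2.2 + 3.6 + 3.7 = 22.7 kJ/mol.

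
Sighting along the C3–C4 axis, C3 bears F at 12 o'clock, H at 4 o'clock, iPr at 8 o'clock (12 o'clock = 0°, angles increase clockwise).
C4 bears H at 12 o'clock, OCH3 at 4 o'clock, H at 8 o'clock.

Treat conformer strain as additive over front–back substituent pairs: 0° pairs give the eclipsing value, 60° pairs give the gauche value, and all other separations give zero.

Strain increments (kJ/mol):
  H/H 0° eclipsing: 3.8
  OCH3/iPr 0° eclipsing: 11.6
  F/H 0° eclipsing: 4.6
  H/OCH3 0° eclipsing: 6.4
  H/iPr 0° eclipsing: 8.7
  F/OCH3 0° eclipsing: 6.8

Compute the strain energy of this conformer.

19.7 kJ/mol

This conformer (eclipsed): F(0°)/H(0°) eclipsed 4.6; H(120°)/OCH3(120°) eclipsed 6.4; iPr(240°)/H(240°) eclipsed 8.7 → 19.7 kJ/mol.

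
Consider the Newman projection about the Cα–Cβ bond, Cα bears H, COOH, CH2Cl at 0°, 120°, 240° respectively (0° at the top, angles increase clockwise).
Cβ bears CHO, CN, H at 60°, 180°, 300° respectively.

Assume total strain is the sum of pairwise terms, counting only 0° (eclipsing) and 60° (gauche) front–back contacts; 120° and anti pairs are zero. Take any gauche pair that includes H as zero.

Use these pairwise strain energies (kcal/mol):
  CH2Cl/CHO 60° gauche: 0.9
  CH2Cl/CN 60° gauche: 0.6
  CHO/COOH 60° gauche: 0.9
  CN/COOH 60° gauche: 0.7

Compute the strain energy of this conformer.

This conformer (staggered): COOH(120°)/CHO(60°) gauche 0.9; COOH(120°)/CN(180°) gauche 0.7; CH2Cl(240°)/CN(180°) gauche 0.6 → 2.2 kcal/mol.

2.2 kcal/mol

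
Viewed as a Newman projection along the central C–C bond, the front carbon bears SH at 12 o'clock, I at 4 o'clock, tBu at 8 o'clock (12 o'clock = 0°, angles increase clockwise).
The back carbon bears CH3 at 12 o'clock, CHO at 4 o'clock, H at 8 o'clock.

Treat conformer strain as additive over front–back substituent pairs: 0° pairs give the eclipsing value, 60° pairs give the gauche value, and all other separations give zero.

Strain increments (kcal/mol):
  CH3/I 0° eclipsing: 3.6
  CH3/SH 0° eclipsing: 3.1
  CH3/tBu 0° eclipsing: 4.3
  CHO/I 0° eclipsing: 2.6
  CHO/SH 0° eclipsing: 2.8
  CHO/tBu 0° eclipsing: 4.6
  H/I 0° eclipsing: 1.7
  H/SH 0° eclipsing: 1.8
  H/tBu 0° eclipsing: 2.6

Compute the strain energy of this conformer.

8.3 kcal/mol

This conformer (eclipsed): SH–CH3 eclipsed, I–CHO eclipsed, tBu–H eclipsed; 3.1 + 2.6 + 2.6 = 8.3 kcal/mol.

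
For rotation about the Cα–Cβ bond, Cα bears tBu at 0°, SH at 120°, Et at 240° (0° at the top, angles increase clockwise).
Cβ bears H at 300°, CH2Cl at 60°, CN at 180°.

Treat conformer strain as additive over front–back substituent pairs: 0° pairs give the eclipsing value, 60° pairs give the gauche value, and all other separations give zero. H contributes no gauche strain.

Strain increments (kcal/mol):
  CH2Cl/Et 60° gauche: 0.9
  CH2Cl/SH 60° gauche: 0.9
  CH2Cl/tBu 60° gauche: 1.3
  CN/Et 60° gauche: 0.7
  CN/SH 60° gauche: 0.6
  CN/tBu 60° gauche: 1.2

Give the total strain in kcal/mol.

This conformer (staggered): tBu–CH2Cl gauche, SH–CH2Cl gauche, SH–CN gauche, Et–CN gauche; 1.3 + 0.9 + 0.6 + 0.7 = 3.5 kcal/mol.

3.5 kcal/mol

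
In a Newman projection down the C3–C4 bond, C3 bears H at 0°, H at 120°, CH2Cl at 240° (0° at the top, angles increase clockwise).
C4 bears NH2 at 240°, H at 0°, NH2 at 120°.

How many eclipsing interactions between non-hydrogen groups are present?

Non-H eclipsing pairs: CH2Cl(240°)/NH2(240°) — 1 interaction.

1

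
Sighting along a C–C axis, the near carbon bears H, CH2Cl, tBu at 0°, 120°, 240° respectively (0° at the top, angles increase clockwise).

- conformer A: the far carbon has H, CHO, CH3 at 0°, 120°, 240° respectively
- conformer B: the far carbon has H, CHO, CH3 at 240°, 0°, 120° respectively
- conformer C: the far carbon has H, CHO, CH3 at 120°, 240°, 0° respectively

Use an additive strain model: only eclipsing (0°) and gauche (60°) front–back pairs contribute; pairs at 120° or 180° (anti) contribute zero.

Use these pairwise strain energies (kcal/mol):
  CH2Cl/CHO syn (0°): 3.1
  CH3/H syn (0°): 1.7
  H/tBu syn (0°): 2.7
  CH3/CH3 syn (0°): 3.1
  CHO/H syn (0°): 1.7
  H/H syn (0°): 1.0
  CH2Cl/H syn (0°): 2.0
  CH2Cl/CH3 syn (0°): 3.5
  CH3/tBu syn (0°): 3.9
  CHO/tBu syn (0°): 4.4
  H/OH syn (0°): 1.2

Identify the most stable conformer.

B

A is eclipsed. H at 0° is eclipsed with H at 0° (1.0); CH2Cl at 120° is eclipsed with CHO at 120° (3.1); tBu at 240° is eclipsed with CH3 at 240° (3.9). Total 8.0 kcal/mol.
B is eclipsed. H at 0° is eclipsed with CHO at 0° (1.7); CH2Cl at 120° is eclipsed with CH3 at 120° (3.5); tBu at 240° is eclipsed with H at 240° (2.7). Total 7.9 kcal/mol.
C is eclipsed. H at 0° is eclipsed with CH3 at 0° (1.7); CH2Cl at 120° is eclipsed with H at 120° (2.0); tBu at 240° is eclipsed with CHO at 240° (4.4). Total 8.1 kcal/mol.
B has the lowest total (7.9 kcal/mol).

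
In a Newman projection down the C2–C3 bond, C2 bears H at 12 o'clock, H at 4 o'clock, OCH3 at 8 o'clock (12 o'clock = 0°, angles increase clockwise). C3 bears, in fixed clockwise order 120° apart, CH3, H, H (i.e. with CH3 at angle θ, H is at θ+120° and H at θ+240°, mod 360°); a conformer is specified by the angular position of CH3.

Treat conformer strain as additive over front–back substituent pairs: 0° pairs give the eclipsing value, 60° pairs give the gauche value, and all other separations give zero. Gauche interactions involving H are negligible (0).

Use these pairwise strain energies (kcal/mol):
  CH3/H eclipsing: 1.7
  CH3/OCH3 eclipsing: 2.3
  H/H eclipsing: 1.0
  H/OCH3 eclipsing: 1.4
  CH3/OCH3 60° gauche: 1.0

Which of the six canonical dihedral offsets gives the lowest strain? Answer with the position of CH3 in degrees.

CH3 at 0° (eclipsed): H(0°)/CH3(0°) eclipsed 1.7; H(120°)/H(120°) eclipsed 1.0; OCH3(240°)/H(240°) eclipsed 1.4 → 4.1 kcal/mol.
CH3 at 60° (staggered): no non-H gauche contacts → 0.0 kcal/mol.
CH3 at 120° (eclipsed): H(0°)/H(0°) eclipsed 1.0; H(120°)/CH3(120°) eclipsed 1.7; OCH3(240°)/H(240°) eclipsed 1.4 → 4.1 kcal/mol.
CH3 at 180° (staggered): OCH3(240°)/CH3(180°) gauche 1.0 → 1.0 kcal/mol.
CH3 at 240° (eclipsed): H(0°)/H(0°) eclipsed 1.0; H(120°)/H(120°) eclipsed 1.0; OCH3(240°)/CH3(240°) eclipsed 2.3 → 4.3 kcal/mol.
CH3 at 300° (staggered): OCH3(240°)/CH3(300°) gauche 1.0 → 1.0 kcal/mol.
The minimum (0.0 kcal/mol) occurs with CH3 at 60°.

60°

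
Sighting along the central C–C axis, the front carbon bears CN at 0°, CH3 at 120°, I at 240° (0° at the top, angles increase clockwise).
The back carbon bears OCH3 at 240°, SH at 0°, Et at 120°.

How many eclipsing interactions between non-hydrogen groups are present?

Non-H eclipsing pairs: CN(0°)/SH(0°); CH3(120°)/Et(120°); I(240°)/OCH3(240°) — 3 interactions.

3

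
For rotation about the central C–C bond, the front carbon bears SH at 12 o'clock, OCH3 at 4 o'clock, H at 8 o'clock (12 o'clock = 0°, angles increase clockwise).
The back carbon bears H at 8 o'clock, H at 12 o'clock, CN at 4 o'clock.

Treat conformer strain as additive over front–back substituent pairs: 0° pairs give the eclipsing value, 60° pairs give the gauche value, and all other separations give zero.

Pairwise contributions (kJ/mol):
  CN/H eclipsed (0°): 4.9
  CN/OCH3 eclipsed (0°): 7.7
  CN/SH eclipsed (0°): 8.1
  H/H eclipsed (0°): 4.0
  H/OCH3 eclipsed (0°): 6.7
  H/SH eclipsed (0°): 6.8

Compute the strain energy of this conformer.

18.5 kJ/mol

This conformer (eclipsed): SH(0°)/H(0°) eclipsed 6.8; OCH3(120°)/CN(120°) eclipsed 7.7; H(240°)/H(240°) eclipsed 4.0 → 18.5 kJ/mol.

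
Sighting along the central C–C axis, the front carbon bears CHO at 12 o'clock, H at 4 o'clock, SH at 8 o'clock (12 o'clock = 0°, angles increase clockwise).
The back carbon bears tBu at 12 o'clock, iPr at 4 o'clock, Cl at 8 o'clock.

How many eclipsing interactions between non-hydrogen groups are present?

2

Non-H eclipsing pairs: CHO(0°)/tBu(0°); SH(240°)/Cl(240°) — 2 interactions.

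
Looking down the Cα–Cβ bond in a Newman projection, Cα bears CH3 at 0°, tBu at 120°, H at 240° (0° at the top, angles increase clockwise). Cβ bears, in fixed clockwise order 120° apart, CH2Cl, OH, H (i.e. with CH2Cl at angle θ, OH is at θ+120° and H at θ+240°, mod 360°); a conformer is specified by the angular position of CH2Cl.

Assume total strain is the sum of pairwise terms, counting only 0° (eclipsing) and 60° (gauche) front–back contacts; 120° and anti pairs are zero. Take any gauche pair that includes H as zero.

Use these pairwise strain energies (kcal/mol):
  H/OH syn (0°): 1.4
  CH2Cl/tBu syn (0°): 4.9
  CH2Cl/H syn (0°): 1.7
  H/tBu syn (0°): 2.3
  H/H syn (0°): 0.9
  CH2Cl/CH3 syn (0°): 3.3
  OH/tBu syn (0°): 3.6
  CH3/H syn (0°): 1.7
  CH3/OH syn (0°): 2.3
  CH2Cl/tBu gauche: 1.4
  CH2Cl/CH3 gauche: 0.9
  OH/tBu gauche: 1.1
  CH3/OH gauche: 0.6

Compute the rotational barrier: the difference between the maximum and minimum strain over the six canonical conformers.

CH2Cl at 0° (eclipsed): CH3–CH2Cl eclipsed, tBu–OH eclipsed, H–H eclipsed; 3.3 + 3.6 + 0.9 = 7.8 kcal/mol.
CH2Cl at 60° (staggered): CH3–CH2Cl gauche, tBu–CH2Cl gauche, tBu–OH gauche; 0.9 + 1.4 + 1.1 = 3.4 kcal/mol.
CH2Cl at 120° (eclipsed): CH3–H eclipsed, tBu–CH2Cl eclipsed, H–OH eclipsed; 1.7 + 4.9 + 1.4 = 8.0 kcal/mol.
CH2Cl at 180° (staggered): CH3–OH gauche, tBu–CH2Cl gauche; 0.6 + 1.4 = 2.0 kcal/mol.
CH2Cl at 240° (eclipsed): CH3–OH eclipsed, tBu–H eclipsed, H–CH2Cl eclipsed; 2.3 + 2.3 + 1.7 = 6.3 kcal/mol.
CH2Cl at 300° (staggered): CH3–CH2Cl gauche, CH3–OH gauche, tBu–OH gauche; 0.9 + 0.6 + 1.1 = 2.6 kcal/mol.
Max at 120° (8.0 kcal/mol), min at 180° (2.0 kcal/mol); barrier = 6.0 kcal/mol.

6.0 kcal/mol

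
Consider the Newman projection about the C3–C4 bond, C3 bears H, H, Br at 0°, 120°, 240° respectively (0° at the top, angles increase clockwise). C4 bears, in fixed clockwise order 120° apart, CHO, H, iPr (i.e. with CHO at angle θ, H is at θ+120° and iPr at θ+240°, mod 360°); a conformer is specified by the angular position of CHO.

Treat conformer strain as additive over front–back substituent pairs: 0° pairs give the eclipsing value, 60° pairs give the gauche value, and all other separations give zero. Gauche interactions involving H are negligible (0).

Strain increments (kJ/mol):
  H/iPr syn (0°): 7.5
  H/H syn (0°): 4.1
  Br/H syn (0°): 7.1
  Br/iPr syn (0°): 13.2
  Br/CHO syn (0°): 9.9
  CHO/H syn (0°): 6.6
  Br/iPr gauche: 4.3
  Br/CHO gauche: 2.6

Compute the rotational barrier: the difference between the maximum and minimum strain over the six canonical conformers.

CHO at 0° (eclipsed): H(0°)/CHO(0°) eclipsed 6.6; H(120°)/H(120°) eclipsed 4.1; Br(240°)/iPr(240°) eclipsed 13.2 → 23.9 kJ/mol.
CHO at 60° (staggered): Br(240°)/iPr(300°) gauche 4.3 → 4.3 kJ/mol.
CHO at 120° (eclipsed): H(0°)/iPr(0°) eclipsed 7.5; H(120°)/CHO(120°) eclipsed 6.6; Br(240°)/H(240°) eclipsed 7.1 → 21.2 kJ/mol.
CHO at 180° (staggered): Br(240°)/CHO(180°) gauche 2.6 → 2.6 kJ/mol.
CHO at 240° (eclipsed): H(0°)/H(0°) eclipsed 4.1; H(120°)/iPr(120°) eclipsed 7.5; Br(240°)/CHO(240°) eclipsed 9.9 → 21.5 kJ/mol.
CHO at 300° (staggered): Br(240°)/CHO(300°) gauche 2.6; Br(240°)/iPr(180°) gauche 4.3 → 6.9 kJ/mol.
Max at 0° (23.9 kJ/mol), min at 180° (2.6 kJ/mol); barrier = 21.3 kJ/mol.

21.3 kJ/mol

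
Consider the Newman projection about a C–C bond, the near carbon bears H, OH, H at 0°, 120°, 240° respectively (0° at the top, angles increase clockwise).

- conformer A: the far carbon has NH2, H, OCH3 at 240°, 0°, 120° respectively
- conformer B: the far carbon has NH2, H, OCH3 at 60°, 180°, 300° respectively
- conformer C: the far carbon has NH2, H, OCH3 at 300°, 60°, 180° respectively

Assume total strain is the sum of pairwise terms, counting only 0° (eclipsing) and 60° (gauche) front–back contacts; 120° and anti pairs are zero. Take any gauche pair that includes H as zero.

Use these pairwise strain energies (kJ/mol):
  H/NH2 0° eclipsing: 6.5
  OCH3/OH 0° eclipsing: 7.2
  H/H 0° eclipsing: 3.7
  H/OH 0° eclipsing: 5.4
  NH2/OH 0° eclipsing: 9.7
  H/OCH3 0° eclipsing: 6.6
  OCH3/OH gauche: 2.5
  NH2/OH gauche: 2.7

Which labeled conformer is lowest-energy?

C

A (eclipsed): H(0°)/H(0°) eclipsed 3.7; OH(120°)/OCH3(120°) eclipsed 7.2; H(240°)/NH2(240°) eclipsed 6.5 → 17.4 kJ/mol.
B (staggered): OH(120°)/NH2(60°) gauche 2.7 → 2.7 kJ/mol.
C (staggered): OH(120°)/OCH3(180°) gauche 2.5 → 2.5 kJ/mol.
C has the lowest total (2.5 kJ/mol).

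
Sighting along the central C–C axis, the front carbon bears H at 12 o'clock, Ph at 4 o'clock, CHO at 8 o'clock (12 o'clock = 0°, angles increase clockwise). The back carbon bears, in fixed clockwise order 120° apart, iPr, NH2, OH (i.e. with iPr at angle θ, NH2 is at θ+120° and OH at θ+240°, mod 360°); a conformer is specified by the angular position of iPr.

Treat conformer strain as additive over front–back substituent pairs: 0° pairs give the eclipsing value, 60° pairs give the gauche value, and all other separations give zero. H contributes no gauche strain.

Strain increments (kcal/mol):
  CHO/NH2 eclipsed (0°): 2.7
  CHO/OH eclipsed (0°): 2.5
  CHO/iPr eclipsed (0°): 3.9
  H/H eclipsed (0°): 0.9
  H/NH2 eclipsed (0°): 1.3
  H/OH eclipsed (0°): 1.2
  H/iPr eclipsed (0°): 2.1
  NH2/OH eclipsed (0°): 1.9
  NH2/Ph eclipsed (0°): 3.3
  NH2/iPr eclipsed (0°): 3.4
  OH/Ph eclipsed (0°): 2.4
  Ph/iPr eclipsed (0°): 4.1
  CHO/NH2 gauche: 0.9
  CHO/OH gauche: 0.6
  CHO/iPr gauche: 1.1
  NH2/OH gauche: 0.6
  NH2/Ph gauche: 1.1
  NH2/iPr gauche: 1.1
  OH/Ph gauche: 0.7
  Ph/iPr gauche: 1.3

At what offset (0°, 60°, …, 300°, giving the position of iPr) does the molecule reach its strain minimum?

300°

iPr at 0° (eclipsed): H–iPr eclipsed, Ph–NH2 eclipsed, CHO–OH eclipsed; 2.1 + 3.3 + 2.5 = 7.9 kcal/mol.
iPr at 60° (staggered): Ph–iPr gauche, Ph–NH2 gauche, CHO–NH2 gauche, CHO–OH gauche; 1.3 + 1.1 + 0.9 + 0.6 = 3.9 kcal/mol.
iPr at 120° (eclipsed): H–OH eclipsed, Ph–iPr eclipsed, CHO–NH2 eclipsed; 1.2 + 4.1 + 2.7 = 8.0 kcal/mol.
iPr at 180° (staggered): Ph–iPr gauche, Ph–OH gauche, CHO–iPr gauche, CHO–NH2 gauche; 1.3 + 0.7 + 1.1 + 0.9 = 4.0 kcal/mol.
iPr at 240° (eclipsed): H–NH2 eclipsed, Ph–OH eclipsed, CHO–iPr eclipsed; 1.3 + 2.4 + 3.9 = 7.6 kcal/mol.
iPr at 300° (staggered): Ph–NH2 gauche, Ph–OH gauche, CHO–iPr gauche, CHO–OH gauche; 1.1 + 0.7 + 1.1 + 0.6 = 3.5 kcal/mol.
The minimum (3.5 kcal/mol) occurs with iPr at 300°.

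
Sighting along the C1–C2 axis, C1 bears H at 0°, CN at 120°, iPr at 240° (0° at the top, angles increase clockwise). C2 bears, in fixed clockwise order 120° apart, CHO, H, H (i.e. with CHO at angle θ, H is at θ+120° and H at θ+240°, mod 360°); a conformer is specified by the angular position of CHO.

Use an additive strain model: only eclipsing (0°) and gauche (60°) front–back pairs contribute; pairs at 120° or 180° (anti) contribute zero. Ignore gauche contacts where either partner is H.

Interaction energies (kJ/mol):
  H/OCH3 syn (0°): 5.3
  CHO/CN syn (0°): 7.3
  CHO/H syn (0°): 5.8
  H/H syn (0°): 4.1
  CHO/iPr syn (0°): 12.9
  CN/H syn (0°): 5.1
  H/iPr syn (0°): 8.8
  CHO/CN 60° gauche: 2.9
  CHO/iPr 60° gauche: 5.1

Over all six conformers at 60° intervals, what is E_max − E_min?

19.2 kJ/mol

CHO at 0° (eclipsed): H–CHO eclipsed, CN–H eclipsed, iPr–H eclipsed; 5.8 + 5.1 + 8.8 = 19.7 kJ/mol.
CHO at 60° (staggered): CN–CHO gauche; 2.9 = 2.9 kJ/mol.
CHO at 120° (eclipsed): H–H eclipsed, CN–CHO eclipsed, iPr–H eclipsed; 4.1 + 7.3 + 8.8 = 20.2 kJ/mol.
CHO at 180° (staggered): CN–CHO gauche, iPr–CHO gauche; 2.9 + 5.1 = 8.0 kJ/mol.
CHO at 240° (eclipsed): H–H eclipsed, CN–H eclipsed, iPr–CHO eclipsed; 4.1 + 5.1 + 12.9 = 22.1 kJ/mol.
CHO at 300° (staggered): iPr–CHO gauche; 5.1 = 5.1 kJ/mol.
Max at 240° (22.1 kJ/mol), min at 60° (2.9 kJ/mol); barrier = 19.2 kJ/mol.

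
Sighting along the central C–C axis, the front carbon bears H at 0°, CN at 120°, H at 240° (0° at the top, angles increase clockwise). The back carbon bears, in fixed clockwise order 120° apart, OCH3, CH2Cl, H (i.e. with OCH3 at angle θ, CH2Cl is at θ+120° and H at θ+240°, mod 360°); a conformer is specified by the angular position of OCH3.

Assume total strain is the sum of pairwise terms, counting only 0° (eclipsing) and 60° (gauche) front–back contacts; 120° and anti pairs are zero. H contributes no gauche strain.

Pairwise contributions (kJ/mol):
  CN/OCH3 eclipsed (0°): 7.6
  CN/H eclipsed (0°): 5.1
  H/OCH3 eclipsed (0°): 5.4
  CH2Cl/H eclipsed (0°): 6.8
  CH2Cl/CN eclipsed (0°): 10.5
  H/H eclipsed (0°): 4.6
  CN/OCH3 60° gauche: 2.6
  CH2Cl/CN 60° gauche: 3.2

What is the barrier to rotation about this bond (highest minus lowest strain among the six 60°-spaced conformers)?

17.9 kJ/mol

OCH3 at 0° (eclipsed): H(0°)/OCH3(0°) eclipsed 5.4; CN(120°)/CH2Cl(120°) eclipsed 10.5; H(240°)/H(240°) eclipsed 4.6 → 20.5 kJ/mol.
OCH3 at 60° (staggered): CN(120°)/OCH3(60°) gauche 2.6; CN(120°)/CH2Cl(180°) gauche 3.2 → 5.8 kJ/mol.
OCH3 at 120° (eclipsed): H(0°)/H(0°) eclipsed 4.6; CN(120°)/OCH3(120°) eclipsed 7.6; H(240°)/CH2Cl(240°) eclipsed 6.8 → 19.0 kJ/mol.
OCH3 at 180° (staggered): CN(120°)/OCH3(180°) gauche 2.6 → 2.6 kJ/mol.
OCH3 at 240° (eclipsed): H(0°)/CH2Cl(0°) eclipsed 6.8; CN(120°)/H(120°) eclipsed 5.1; H(240°)/OCH3(240°) eclipsed 5.4 → 17.3 kJ/mol.
OCH3 at 300° (staggered): CN(120°)/CH2Cl(60°) gauche 3.2 → 3.2 kJ/mol.
Max at 0° (20.5 kJ/mol), min at 180° (2.6 kJ/mol); barrier = 17.9 kJ/mol.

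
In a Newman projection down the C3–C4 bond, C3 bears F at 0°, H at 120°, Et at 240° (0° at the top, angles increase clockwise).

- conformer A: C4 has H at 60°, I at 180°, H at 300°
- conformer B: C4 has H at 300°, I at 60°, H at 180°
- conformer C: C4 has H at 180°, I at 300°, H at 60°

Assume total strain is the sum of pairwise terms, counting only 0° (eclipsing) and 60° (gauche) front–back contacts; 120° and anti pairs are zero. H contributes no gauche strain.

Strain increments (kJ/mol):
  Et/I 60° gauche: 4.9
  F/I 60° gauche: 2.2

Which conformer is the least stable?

C

A (staggered): Et(240°)/I(180°) gauche 4.9 → 4.9 kJ/mol.
B (staggered): F(0°)/I(60°) gauche 2.2 → 2.2 kJ/mol.
C (staggered): F(0°)/I(300°) gauche 2.2; Et(240°)/I(300°) gauche 4.9 → 7.1 kJ/mol.
C has the highest total (7.1 kJ/mol).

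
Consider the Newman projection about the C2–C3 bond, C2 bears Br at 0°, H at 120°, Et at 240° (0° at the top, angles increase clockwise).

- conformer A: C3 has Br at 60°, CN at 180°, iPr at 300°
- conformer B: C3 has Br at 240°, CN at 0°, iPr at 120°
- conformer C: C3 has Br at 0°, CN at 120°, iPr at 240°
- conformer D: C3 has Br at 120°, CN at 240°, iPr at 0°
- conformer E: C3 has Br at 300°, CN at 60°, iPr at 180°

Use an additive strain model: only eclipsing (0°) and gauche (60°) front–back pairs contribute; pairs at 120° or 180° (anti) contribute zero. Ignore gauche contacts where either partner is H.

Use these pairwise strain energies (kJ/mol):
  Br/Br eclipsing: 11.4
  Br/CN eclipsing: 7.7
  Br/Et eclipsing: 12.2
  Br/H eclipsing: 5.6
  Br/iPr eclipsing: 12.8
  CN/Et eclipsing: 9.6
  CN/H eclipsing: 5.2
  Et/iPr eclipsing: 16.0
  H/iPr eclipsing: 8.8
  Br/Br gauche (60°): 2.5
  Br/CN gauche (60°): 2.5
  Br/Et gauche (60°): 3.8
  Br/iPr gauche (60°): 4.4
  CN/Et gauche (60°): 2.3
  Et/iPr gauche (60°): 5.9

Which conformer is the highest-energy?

C

A (staggered): Br(0°)/Br(60°) gauche 2.5; Br(0°)/iPr(300°) gauche 4.4; Et(240°)/CN(180°) gauche 2.3; Et(240°)/iPr(300°) gauche 5.9 → 15.1 kJ/mol.
B (eclipsed): Br(0°)/CN(0°) eclipsed 7.7; H(120°)/iPr(120°) eclipsed 8.8; Et(240°)/Br(240°) eclipsed 12.2 → 28.7 kJ/mol.
C (eclipsed): Br(0°)/Br(0°) eclipsed 11.4; H(120°)/CN(120°) eclipsed 5.2; Et(240°)/iPr(240°) eclipsed 16.0 → 32.6 kJ/mol.
D (eclipsed): Br(0°)/iPr(0°) eclipsed 12.8; H(120°)/Br(120°) eclipsed 5.6; Et(240°)/CN(240°) eclipsed 9.6 → 28.0 kJ/mol.
E (staggered): Br(0°)/Br(300°) gauche 2.5; Br(0°)/CN(60°) gauche 2.5; Et(240°)/Br(300°) gauche 3.8; Et(240°)/iPr(180°) gauche 5.9 → 14.7 kJ/mol.
C has the highest total (32.6 kJ/mol).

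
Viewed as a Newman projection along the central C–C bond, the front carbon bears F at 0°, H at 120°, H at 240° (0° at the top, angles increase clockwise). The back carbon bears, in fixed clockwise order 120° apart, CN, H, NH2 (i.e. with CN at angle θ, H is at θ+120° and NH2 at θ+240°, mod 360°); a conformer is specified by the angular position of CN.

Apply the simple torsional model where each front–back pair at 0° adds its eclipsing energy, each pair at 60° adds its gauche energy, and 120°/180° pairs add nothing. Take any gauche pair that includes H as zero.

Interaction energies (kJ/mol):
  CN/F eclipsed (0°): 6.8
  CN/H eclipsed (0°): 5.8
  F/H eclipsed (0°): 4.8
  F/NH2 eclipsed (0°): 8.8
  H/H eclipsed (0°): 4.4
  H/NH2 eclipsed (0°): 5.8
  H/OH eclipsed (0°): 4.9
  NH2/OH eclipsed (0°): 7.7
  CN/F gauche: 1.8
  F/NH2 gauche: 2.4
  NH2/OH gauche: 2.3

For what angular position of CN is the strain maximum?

120°

CN at 0° is eclipsed. F at 0° is eclipsed with CN at 0° (6.8); H at 120° is eclipsed with H at 120° (4.4); H at 240° is eclipsed with NH2 at 240° (5.8). Total 17.0 kJ/mol.
CN at 60° is staggered. F at 0° is gauche with CN at 60° (1.8); F at 0° is gauche with NH2 at 300° (2.4). Total 4.2 kJ/mol.
CN at 120° is eclipsed. F at 0° is eclipsed with NH2 at 0° (8.8); H at 120° is eclipsed with CN at 120° (5.8); H at 240° is eclipsed with H at 240° (4.4). Total 19.0 kJ/mol.
CN at 180° is staggered. F at 0° is gauche with NH2 at 60° (2.4). Total 2.4 kJ/mol.
CN at 240° is eclipsed. F at 0° is eclipsed with H at 0° (4.8); H at 120° is eclipsed with NH2 at 120° (5.8); H at 240° is eclipsed with CN at 240° (5.8). Total 16.4 kJ/mol.
CN at 300° is staggered. F at 0° is gauche with CN at 300° (1.8). Total 1.8 kJ/mol.
The maximum (19.0 kJ/mol) occurs with CN at 120°.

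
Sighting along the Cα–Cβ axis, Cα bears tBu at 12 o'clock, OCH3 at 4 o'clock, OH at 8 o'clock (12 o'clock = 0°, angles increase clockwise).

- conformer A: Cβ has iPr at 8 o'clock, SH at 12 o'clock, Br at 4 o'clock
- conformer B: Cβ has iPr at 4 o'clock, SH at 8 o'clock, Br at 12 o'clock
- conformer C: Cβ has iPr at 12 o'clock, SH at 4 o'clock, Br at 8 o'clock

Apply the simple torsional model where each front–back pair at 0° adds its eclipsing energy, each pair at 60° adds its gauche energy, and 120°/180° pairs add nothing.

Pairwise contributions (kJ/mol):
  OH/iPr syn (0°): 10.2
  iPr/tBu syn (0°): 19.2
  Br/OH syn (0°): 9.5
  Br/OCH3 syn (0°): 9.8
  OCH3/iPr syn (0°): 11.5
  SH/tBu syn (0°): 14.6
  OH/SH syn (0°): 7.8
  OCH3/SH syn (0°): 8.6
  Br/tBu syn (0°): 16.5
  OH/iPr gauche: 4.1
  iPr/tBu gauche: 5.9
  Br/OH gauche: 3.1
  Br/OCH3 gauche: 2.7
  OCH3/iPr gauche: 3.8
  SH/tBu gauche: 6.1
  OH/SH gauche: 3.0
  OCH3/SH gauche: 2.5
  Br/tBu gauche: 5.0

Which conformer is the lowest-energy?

A (eclipsed): tBu(0°)/SH(0°) eclipsed 14.6; OCH3(120°)/Br(120°) eclipsed 9.8; OH(240°)/iPr(240°) eclipsed 10.2 → 34.6 kJ/mol.
B (eclipsed): tBu(0°)/Br(0°) eclipsed 16.5; OCH3(120°)/iPr(120°) eclipsed 11.5; OH(240°)/SH(240°) eclipsed 7.8 → 35.8 kJ/mol.
C (eclipsed): tBu(0°)/iPr(0°) eclipsed 19.2; OCH3(120°)/SH(120°) eclipsed 8.6; OH(240°)/Br(240°) eclipsed 9.5 → 37.3 kJ/mol.
A has the lowest total (34.6 kJ/mol).

A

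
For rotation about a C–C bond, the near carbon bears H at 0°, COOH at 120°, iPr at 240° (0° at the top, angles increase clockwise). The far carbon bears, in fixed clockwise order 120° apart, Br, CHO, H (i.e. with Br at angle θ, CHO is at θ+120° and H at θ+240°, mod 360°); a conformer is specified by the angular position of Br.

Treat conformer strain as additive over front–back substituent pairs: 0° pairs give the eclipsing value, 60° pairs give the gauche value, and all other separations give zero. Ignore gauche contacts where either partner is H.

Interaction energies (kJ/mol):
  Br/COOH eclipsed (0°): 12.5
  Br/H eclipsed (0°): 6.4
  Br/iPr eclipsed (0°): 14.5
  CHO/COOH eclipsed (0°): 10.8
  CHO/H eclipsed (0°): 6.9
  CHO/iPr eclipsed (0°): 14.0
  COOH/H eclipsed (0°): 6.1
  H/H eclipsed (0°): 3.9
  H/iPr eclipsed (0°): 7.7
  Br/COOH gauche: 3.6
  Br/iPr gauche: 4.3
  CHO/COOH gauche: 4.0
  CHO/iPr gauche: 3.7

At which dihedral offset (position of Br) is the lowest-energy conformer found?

Br at 0° (eclipsed): H–Br eclipsed, COOH–CHO eclipsed, iPr–H eclipsed; 6.4 + 10.8 + 7.7 = 24.9 kJ/mol.
Br at 60° (staggered): COOH–Br gauche, COOH–CHO gauche, iPr–CHO gauche; 3.6 + 4.0 + 3.7 = 11.3 kJ/mol.
Br at 120° (eclipsed): H–H eclipsed, COOH–Br eclipsed, iPr–CHO eclipsed; 3.9 + 12.5 + 14.0 = 30.4 kJ/mol.
Br at 180° (staggered): COOH–Br gauche, iPr–Br gauche, iPr–CHO gauche; 3.6 + 4.3 + 3.7 = 11.6 kJ/mol.
Br at 240° (eclipsed): H–CHO eclipsed, COOH–H eclipsed, iPr–Br eclipsed; 6.9 + 6.1 + 14.5 = 27.5 kJ/mol.
Br at 300° (staggered): COOH–CHO gauche, iPr–Br gauche; 4.0 + 4.3 = 8.3 kJ/mol.
The minimum (8.3 kJ/mol) occurs with Br at 300°.

300°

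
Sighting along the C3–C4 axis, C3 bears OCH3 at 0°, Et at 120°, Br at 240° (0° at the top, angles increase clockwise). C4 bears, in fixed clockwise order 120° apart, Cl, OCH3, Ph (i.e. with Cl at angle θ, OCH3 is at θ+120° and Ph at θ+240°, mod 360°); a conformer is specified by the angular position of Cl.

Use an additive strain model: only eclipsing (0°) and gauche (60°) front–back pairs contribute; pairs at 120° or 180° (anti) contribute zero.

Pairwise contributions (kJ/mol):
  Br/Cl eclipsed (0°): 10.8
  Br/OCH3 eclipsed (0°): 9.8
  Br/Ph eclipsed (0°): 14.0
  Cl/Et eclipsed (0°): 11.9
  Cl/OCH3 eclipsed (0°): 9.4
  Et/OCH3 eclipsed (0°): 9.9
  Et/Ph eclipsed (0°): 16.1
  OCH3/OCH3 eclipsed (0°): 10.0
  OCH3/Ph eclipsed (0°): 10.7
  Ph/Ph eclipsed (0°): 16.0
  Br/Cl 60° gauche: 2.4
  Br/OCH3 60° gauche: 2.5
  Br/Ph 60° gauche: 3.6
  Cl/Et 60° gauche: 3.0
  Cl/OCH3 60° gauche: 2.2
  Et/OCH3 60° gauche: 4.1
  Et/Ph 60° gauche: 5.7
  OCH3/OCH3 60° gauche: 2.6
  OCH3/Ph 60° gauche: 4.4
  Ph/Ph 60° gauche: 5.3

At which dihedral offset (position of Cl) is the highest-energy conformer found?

Cl at 0° is eclipsed. OCH3 at 0° is eclipsed with Cl at 0° (9.4); Et at 120° is eclipsed with OCH3 at 120° (9.9); Br at 240° is eclipsed with Ph at 240° (14.0). Total 33.3 kJ/mol.
Cl at 60° is staggered. OCH3 at 0° is gauche with Cl at 60° (2.2); OCH3 at 0° is gauche with Ph at 300° (4.4); Et at 120° is gauche with Cl at 60° (3.0); Et at 120° is gauche with OCH3 at 180° (4.1); Br at 240° is gauche with OCH3 at 180° (2.5); Br at 240° is gauche with Ph at 300° (3.6). Total 19.8 kJ/mol.
Cl at 120° is eclipsed. OCH3 at 0° is eclipsed with Ph at 0° (10.7); Et at 120° is eclipsed with Cl at 120° (11.9); Br at 240° is eclipsed with OCH3 at 240° (9.8). Total 32.4 kJ/mol.
Cl at 180° is staggered. OCH3 at 0° is gauche with OCH3 at 300° (2.6); OCH3 at 0° is gauche with Ph at 60° (4.4); Et at 120° is gauche with Cl at 180° (3.0); Et at 120° is gauche with Ph at 60° (5.7); Br at 240° is gauche with Cl at 180° (2.4); Br at 240° is gauche with OCH3 at 300° (2.5). Total 20.6 kJ/mol.
Cl at 240° is eclipsed. OCH3 at 0° is eclipsed with OCH3 at 0° (10.0); Et at 120° is eclipsed with Ph at 120° (16.1); Br at 240° is eclipsed with Cl at 240° (10.8). Total 36.9 kJ/mol.
Cl at 300° is staggered. OCH3 at 0° is gauche with Cl at 300° (2.2); OCH3 at 0° is gauche with OCH3 at 60° (2.6); Et at 120° is gauche with OCH3 at 60° (4.1); Et at 120° is gauche with Ph at 180° (5.7); Br at 240° is gauche with Cl at 300° (2.4); Br at 240° is gauche with Ph at 180° (3.6). Total 20.6 kJ/mol.
The maximum (36.9 kJ/mol) occurs with Cl at 240°.

240°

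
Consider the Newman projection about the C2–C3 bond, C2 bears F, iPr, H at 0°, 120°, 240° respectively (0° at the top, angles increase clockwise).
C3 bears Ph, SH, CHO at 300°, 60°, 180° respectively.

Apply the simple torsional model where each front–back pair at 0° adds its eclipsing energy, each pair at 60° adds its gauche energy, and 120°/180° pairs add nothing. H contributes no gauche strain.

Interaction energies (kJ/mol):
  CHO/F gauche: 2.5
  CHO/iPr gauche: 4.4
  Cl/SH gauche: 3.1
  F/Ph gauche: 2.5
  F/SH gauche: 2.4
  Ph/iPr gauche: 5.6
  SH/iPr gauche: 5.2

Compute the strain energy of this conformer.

14.5 kJ/mol

This conformer is staggered. F at 0° is gauche with Ph at 300° (2.5); F at 0° is gauche with SH at 60° (2.4); iPr at 120° is gauche with SH at 60° (5.2); iPr at 120° is gauche with CHO at 180° (4.4). Total 14.5 kJ/mol.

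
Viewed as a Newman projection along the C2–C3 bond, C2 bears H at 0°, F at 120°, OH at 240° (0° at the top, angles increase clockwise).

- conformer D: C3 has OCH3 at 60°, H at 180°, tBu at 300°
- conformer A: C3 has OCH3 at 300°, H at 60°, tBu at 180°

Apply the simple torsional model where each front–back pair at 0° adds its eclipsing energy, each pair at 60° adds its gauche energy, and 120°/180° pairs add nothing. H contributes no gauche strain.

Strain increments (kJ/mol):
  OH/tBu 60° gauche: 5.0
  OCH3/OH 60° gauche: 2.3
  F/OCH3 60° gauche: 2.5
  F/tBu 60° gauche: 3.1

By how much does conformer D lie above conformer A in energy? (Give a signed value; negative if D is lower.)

-2.9 kJ/mol

D (staggered): F–OCH3 gauche, OH–tBu gauche; 2.5 + 5.0 = 7.5 kJ/mol.
A (staggered): F–tBu gauche, OH–OCH3 gauche, OH–tBu gauche; 3.1 + 2.3 + 5.0 = 10.4 kJ/mol.
E(D) − E(A) = 7.5 − 10.4 = -2.9 kJ/mol.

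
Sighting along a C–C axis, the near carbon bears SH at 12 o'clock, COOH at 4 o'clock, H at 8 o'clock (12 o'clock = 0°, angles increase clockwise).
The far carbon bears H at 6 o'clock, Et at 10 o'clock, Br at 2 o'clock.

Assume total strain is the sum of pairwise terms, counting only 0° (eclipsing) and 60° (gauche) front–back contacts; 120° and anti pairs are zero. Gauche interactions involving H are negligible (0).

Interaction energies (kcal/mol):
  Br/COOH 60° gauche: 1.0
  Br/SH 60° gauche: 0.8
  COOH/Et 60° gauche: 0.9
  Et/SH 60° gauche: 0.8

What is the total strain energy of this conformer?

This conformer is staggered. SH at 0° is gauche with Et at 300° (0.8); SH at 0° is gauche with Br at 60° (0.8); COOH at 120° is gauche with Br at 60° (1.0). Total 2.6 kcal/mol.

2.6 kcal/mol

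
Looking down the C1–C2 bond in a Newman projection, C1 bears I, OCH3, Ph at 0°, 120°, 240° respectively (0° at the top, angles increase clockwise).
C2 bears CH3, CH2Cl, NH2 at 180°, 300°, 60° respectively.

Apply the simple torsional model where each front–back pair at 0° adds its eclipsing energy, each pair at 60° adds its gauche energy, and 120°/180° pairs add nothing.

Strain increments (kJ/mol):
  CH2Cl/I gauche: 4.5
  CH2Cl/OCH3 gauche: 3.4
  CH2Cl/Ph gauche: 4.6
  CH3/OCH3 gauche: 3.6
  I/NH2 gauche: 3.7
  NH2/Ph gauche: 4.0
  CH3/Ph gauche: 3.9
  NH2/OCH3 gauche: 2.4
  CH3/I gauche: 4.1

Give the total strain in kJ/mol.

22.7 kJ/mol

This conformer (staggered): I(0°)/CH2Cl(300°) gauche 4.5; I(0°)/NH2(60°) gauche 3.7; OCH3(120°)/CH3(180°) gauche 3.6; OCH3(120°)/NH2(60°) gauche 2.4; Ph(240°)/CH3(180°) gauche 3.9; Ph(240°)/CH2Cl(300°) gauche 4.6 → 22.7 kJ/mol.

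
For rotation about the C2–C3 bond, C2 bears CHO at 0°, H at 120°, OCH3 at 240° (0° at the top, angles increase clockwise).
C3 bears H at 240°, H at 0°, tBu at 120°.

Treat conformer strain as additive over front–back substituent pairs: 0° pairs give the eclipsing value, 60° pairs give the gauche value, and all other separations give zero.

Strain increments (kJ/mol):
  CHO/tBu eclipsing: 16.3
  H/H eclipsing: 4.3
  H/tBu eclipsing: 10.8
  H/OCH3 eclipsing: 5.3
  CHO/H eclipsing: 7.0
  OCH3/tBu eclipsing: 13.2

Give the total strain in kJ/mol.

23.1 kJ/mol

This conformer (eclipsed): CHO–H eclipsed, H–tBu eclipsed, OCH3–H eclipsed; 7.0 + 10.8 + 5.3 = 23.1 kJ/mol.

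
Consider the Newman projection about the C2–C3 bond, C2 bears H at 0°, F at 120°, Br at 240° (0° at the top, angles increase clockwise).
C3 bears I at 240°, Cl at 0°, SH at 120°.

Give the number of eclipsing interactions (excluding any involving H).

2

Non-H eclipsing pairs: F(120°)/SH(120°); Br(240°)/I(240°) — 2 interactions.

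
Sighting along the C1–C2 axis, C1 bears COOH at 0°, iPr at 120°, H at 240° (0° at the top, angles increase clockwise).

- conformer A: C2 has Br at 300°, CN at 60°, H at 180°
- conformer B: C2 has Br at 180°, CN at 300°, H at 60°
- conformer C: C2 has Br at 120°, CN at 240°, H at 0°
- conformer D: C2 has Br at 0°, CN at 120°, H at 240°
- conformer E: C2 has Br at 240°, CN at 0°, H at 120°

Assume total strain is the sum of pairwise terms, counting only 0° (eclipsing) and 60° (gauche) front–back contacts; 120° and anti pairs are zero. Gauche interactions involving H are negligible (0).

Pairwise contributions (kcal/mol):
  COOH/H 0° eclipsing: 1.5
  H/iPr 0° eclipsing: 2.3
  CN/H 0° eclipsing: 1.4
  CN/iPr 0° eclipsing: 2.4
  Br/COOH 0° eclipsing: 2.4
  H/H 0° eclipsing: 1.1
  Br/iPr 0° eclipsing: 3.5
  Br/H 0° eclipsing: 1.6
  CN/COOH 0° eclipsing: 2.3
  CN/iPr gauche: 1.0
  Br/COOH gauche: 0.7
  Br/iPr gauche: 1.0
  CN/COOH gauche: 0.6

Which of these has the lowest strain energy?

A (staggered): COOH–Br gauche, COOH–CN gauche, iPr–CN gauche; 0.7 + 0.6 + 1.0 = 2.3 kcal/mol.
B (staggered): COOH–CN gauche, iPr–Br gauche; 0.6 + 1.0 = 1.6 kcal/mol.
C (eclipsed): COOH–H eclipsed, iPr–Br eclipsed, H–CN eclipsed; 1.5 + 3.5 + 1.4 = 6.4 kcal/mol.
D (eclipsed): COOH–Br eclipsed, iPr–CN eclipsed, H–H eclipsed; 2.4 + 2.4 + 1.1 = 5.9 kcal/mol.
E (eclipsed): COOH–CN eclipsed, iPr–H eclipsed, H–Br eclipsed; 2.3 + 2.3 + 1.6 = 6.2 kcal/mol.
B has the lowest total (1.6 kcal/mol).

B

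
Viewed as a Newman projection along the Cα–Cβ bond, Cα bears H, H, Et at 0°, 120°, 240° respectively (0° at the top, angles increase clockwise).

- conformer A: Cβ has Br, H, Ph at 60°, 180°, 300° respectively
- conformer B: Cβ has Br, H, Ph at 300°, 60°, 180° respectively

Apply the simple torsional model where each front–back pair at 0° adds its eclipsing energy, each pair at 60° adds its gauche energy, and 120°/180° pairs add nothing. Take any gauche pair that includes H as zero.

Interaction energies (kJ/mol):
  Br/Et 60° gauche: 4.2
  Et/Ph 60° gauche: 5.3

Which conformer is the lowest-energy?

A

A (staggered): Et(240°)/Ph(300°) gauche 5.3 → 5.3 kJ/mol.
B (staggered): Et(240°)/Br(300°) gauche 4.2; Et(240°)/Ph(180°) gauche 5.3 → 9.5 kJ/mol.
A has the lowest total (5.3 kJ/mol).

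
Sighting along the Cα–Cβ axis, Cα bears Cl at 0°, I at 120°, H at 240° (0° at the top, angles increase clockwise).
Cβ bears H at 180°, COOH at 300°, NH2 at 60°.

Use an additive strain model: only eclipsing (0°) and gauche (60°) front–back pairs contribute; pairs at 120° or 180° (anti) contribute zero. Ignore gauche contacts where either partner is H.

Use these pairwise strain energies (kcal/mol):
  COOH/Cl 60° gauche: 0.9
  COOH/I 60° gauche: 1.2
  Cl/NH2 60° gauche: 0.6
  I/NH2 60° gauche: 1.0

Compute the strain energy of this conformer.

This conformer (staggered): Cl–COOH gauche, Cl–NH2 gauche, I–NH2 gauche; 0.9 + 0.6 + 1.0 = 2.5 kcal/mol.

2.5 kcal/mol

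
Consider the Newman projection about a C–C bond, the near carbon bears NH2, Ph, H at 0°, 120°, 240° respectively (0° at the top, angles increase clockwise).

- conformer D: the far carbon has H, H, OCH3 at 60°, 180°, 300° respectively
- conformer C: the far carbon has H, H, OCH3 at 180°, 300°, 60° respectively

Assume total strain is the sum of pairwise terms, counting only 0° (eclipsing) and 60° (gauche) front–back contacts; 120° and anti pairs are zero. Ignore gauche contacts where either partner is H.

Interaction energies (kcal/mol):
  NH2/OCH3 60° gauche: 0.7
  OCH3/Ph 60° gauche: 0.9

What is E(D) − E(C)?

-0.9 kcal/mol

D is staggered. NH2 at 0° is gauche with OCH3 at 300° (0.7). Total 0.7 kcal/mol.
C is staggered. NH2 at 0° is gauche with OCH3 at 60° (0.7); Ph at 120° is gauche with OCH3 at 60° (0.9). Total 1.6 kcal/mol.
E(D) − E(C) = 0.7 − 1.6 = -0.9 kcal/mol.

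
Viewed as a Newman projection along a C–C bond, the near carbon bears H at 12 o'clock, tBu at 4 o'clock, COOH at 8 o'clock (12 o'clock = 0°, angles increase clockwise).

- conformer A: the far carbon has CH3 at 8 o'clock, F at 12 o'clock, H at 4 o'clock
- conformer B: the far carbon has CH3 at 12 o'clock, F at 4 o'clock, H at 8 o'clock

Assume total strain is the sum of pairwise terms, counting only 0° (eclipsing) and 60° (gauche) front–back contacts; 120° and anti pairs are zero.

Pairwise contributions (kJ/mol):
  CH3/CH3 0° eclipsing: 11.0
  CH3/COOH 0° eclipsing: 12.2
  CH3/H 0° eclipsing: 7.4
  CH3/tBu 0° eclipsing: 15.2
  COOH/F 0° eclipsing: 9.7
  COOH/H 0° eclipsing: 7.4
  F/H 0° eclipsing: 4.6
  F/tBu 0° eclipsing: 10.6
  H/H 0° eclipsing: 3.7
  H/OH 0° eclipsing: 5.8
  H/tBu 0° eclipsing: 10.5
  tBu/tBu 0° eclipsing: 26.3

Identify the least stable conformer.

A is eclipsed. H at 0° is eclipsed with F at 0° (4.6); tBu at 120° is eclipsed with H at 120° (10.5); COOH at 240° is eclipsed with CH3 at 240° (12.2). Total 27.3 kJ/mol.
B is eclipsed. H at 0° is eclipsed with CH3 at 0° (7.4); tBu at 120° is eclipsed with F at 120° (10.6); COOH at 240° is eclipsed with H at 240° (7.4). Total 25.4 kJ/mol.
A has the highest total (27.3 kJ/mol).

A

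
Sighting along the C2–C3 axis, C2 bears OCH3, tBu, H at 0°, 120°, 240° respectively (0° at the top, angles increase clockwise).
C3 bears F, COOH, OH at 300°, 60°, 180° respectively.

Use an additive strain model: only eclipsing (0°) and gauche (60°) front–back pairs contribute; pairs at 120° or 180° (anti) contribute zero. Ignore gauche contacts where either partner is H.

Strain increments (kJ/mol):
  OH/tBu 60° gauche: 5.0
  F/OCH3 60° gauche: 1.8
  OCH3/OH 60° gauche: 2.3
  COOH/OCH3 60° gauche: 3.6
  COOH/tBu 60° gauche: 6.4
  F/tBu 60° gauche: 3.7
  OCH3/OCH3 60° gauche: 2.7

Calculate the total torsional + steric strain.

16.8 kJ/mol

This conformer is staggered. OCH3 at 0° is gauche with F at 300° (1.8); OCH3 at 0° is gauche with COOH at 60° (3.6); tBu at 120° is gauche with COOH at 60° (6.4); tBu at 120° is gauche with OH at 180° (5.0). Total 16.8 kJ/mol.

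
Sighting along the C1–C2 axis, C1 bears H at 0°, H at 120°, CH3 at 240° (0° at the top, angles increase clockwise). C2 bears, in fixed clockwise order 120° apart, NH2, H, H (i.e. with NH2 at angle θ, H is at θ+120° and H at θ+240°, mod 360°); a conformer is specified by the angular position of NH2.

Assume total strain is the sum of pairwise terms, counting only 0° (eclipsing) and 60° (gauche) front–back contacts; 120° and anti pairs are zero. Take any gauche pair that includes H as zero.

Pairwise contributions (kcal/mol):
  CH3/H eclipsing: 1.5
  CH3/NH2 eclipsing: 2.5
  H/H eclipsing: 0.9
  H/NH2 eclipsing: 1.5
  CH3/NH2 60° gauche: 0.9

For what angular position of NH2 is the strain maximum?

NH2 at 0° (eclipsed): H(0°)/NH2(0°) eclipsed 1.5; H(120°)/H(120°) eclipsed 0.9; CH3(240°)/H(240°) eclipsed 1.5 → 3.9 kcal/mol.
NH2 at 60° (staggered): no non-H gauche contacts → 0.0 kcal/mol.
NH2 at 120° (eclipsed): H(0°)/H(0°) eclipsed 0.9; H(120°)/NH2(120°) eclipsed 1.5; CH3(240°)/H(240°) eclipsed 1.5 → 3.9 kcal/mol.
NH2 at 180° (staggered): CH3(240°)/NH2(180°) gauche 0.9 → 0.9 kcal/mol.
NH2 at 240° (eclipsed): H(0°)/H(0°) eclipsed 0.9; H(120°)/H(120°) eclipsed 0.9; CH3(240°)/NH2(240°) eclipsed 2.5 → 4.3 kcal/mol.
NH2 at 300° (staggered): CH3(240°)/NH2(300°) gauche 0.9 → 0.9 kcal/mol.
The maximum (4.3 kcal/mol) occurs with NH2 at 240°.

240°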